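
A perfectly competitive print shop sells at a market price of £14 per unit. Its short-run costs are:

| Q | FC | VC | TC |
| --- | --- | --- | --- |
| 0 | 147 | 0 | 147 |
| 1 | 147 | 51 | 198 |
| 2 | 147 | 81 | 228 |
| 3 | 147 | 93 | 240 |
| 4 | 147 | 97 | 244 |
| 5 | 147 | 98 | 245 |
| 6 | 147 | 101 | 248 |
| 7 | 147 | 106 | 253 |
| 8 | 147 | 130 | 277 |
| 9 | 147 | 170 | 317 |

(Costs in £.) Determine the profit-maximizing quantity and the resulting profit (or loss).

Q = 0 (shut down); profit = -£147

Tabulate TR − TC: Q=0: -147; Q=1: -184; Q=2: -200; Q=3: -198; Q=4: -188; Q=5: -175; Q=6: -164; Q=7: -155; Q=8: -165; Q=9: -191.
Profit is highest at Q = 0. Equivalently, the lowest AVC in the table is 106/7 ≈ £15.14 at Q = 7, and P = £14 falls below it — price never covers variable cost, so the firm shuts down and loses only its fixed cost.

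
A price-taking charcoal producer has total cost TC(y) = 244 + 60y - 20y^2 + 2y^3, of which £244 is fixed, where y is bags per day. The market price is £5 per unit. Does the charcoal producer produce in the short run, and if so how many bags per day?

Strip out fixed cost: VC = 60y - 20y^2 + 2y^3. Then AVC = 60 - 20y + 2y^2 and MC = 60 - 40y + 6y^2.
The AVC parabola has its vertex at y = 20/4 = 5, where AVC = 60 - 20·5 + 2·5^2 = £10.
With P < min AVC (£5 < £10), every unit sold adds to the loss.
Best response: produce nothing and absorb the £244 fixed cost.

Shut down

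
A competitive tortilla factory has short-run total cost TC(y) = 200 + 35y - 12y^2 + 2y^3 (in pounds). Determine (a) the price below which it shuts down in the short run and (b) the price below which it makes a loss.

Shutdown price = £17; break-even price = £65

AVC = 35 - 12y + 2y^2; minimized at y = 3, giving min AVC = £17. That is the shutdown price.
ATC = 200/y + 35 - 12y + 2y^2. Setting dATC/dy = −200/y^2 − 12 + 4y = 0 gives y = 5 (since 4·5^3 − 12·5^2 = 200).
min ATC = 200/5 + 35 − 12·5 + 2·5^2 = £65. That is the break-even price.
Between these two prices the firm operates at a loss; above £65 it earns a profit.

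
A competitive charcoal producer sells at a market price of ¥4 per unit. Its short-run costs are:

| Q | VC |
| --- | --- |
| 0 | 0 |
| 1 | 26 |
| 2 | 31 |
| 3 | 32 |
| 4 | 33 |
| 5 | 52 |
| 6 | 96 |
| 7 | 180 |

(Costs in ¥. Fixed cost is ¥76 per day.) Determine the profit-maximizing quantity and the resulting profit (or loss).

Q = 0 (shut down); profit = -¥76

Tabulate TR − TC: Q=0: -76; Q=1: -98; Q=2: -99; Q=3: -96; Q=4: -93; Q=5: -108; Q=6: -148; Q=7: -228.
Profit is highest at Q = 0. Equivalently, the lowest AVC in the table is 33/4 ≈ ¥8.25 at Q = 4, and P = ¥4 falls below it — price never covers variable cost, so the firm shuts down and loses only its fixed cost.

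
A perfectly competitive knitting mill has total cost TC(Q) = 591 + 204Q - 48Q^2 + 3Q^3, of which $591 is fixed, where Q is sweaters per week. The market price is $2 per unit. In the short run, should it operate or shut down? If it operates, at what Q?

Shut down

Strip out fixed cost: VC = 204Q - 48Q^2 + 3Q^3. Then AVC = 204 - 48Q + 3Q^2 and MC = 204 - 96Q + 9Q^2.
AVC is minimized where dAVC/dQ = -48 + 6Q = 0, at Q = 8; min AVC = 204 - 48·8 + 3·8^2 = $12.
Since P = $2 < min AVC = $12, price fails to cover variable cost at any output.
The firm minimizes its loss by shutting down and losing only its fixed cost of $591.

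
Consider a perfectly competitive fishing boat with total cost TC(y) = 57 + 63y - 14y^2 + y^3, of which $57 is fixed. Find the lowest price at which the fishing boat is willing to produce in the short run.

$14 per unit

Short-run supply begins at min AVC. From VC = 63y - 14y^2 + y^3, AVC = 63 - 14y + y^2.
dAVC/dy = -14 + 2y = 0 gives y = 7. min AVC = 63 - 14·7 + 7^2 = 14.
So the shutdown price is $14.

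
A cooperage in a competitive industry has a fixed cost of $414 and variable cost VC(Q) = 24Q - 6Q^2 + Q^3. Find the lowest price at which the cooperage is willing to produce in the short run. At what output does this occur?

$15 per unit, at Q = 3

Short-run supply begins at min AVC. From VC = 24Q - 6Q^2 + Q^3, AVC = 24 - 6Q + Q^2.
At the minimum of AVC, MC = AVC. MC = 24 - 12Q + 3Q^2; setting MC = AVC gives 2Q^2 - 6Q = 0, so Q = 3. min AVC = 15.
The firm shuts down for any P below $15.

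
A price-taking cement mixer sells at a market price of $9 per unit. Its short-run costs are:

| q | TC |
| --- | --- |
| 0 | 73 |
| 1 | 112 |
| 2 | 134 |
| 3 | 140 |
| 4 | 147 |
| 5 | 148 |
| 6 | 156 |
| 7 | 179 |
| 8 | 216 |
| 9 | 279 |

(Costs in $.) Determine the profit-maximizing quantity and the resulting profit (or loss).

Compute π = P·q − TC at each output: q=0: -73; q=1: -103; q=2: -116; q=3: -113; q=4: -111; q=5: -103; q=6: -102; q=7: -116; q=8: -144; q=9: -198.
Profit is highest at q = 0. Equivalently, the lowest AVC in the table is 83/6 ≈ $13.83 at q = 6, and P = $9 falls below it — price never covers variable cost, so the firm shuts down and loses only its fixed cost.

q = 0 (shut down); profit = -$73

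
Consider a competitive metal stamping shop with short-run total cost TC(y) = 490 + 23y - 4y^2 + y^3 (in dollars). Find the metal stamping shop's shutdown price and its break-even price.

AVC = 23 - 4y + y^2; minimized at y = 2, giving min AVC = $19. That is the shutdown price.
ATC = 490/y + 23 - 4y + y^2. Setting dATC/dy = −490/y^2 − 4 + 2y = 0 gives y = 7 (since 2·7^3 − 4·7^2 = 490).
min ATC = 490/7 + 23 − 4·7 + 7^2 = $114. That is the break-even price.
Between these two prices the firm operates at a loss; above $114 it earns a profit.

Shutdown price = $19; break-even price = $114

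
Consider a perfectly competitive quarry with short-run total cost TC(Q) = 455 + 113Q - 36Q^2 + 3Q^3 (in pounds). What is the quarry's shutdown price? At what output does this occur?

The firm shuts down when price falls below the minimum of average variable cost. AVC = VC/Q = 113 - 36Q + 3Q^2.
dAVC/dQ = -36 + 6Q = 0 gives Q = 6. min AVC = 113 - 36·6 + 3·6^2 = 5.
For P < £5 the firm produces nothing.

£5 per unit, at Q = 6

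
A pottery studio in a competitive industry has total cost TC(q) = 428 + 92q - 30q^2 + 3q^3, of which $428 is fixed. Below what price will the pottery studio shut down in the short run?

$17 per unit

The firm shuts down when price falls below the minimum of average variable cost. AVC = VC/q = 92 - 30q + 3q^2.
At the minimum of AVC, MC = AVC. MC = 92 - 60q + 9q^2; setting MC = AVC gives 6q^2 - 30q = 0, so q = 5. min AVC = 17.
So the shutdown price is $17.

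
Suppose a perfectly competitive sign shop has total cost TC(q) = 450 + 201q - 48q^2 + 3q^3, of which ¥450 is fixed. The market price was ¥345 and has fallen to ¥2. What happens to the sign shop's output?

AVC = 201 - 48q + 3q^2, minimized at q = 8 where min AVC = ¥9. MC = 201 - 96q + 9q^2.
At P = ¥345 ≥ min AVC, set P = MC on the rising branch: q = 12.
At P = ¥2 < min AVC = ¥9, price no longer covers variable cost at any output, so the firm shuts down: q = 0.

Output falls from 12 to 0 (the firm shuts down)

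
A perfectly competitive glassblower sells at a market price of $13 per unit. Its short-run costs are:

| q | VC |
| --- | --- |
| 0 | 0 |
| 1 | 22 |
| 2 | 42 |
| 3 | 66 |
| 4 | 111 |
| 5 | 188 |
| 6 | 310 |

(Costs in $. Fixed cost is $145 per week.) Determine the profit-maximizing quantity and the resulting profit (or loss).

Profit at each row (π = 13q − TC): q=0: -145; q=1: -154; q=2: -161; q=3: -172; q=4: -204; q=5: -268; q=6: -377.
Profit is highest at q = 0. Equivalently, the lowest AVC in the table is 42/2 ≈ $21 at q = 2, and P = $13 falls below it — price never covers variable cost, so the firm shuts down and loses only its fixed cost.

q = 0 (shut down); profit = -$145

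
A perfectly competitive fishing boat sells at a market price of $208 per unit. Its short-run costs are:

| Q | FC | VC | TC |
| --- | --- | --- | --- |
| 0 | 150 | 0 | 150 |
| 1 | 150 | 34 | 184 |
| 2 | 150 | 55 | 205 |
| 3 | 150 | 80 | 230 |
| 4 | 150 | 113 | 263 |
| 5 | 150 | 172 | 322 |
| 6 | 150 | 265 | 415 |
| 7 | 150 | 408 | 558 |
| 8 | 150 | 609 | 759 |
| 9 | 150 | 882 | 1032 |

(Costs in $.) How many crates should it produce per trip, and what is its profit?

Q = 8; profit = $905

Tabulate TR − TC: Q=0: -150; Q=1: 24; Q=2: 211; Q=3: 394; Q=4: 569; Q=5: 718; Q=6: 833; Q=7: 898; Q=8: 905; Q=9: 840.
Profit is maximized at Q = 8. AVC there is 609/8 = $76.12 ≤ P, so producing beats shutting down (which would give -$150).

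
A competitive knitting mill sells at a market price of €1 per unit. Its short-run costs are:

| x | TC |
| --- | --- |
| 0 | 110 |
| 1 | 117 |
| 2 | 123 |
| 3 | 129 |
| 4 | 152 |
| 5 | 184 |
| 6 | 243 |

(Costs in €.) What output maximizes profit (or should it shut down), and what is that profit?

Compute π = P·x − TC at each output: x=0: -110; x=1: -116; x=2: -121; x=3: -126; x=4: -148; x=5: -179; x=6: -237.
Profit is highest at x = 0. Equivalently, the lowest AVC in the table is 19/3 ≈ €6.33 at x = 3, and P = €1 falls below it — price never covers variable cost, so the firm shuts down and loses only its fixed cost.

x = 0 (shut down); profit = -€110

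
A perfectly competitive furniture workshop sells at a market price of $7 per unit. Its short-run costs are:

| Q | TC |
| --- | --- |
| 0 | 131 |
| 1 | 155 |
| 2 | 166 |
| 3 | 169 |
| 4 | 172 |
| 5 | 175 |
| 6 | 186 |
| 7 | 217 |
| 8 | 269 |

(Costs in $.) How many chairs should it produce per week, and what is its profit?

Q = 0 (shut down); profit = -$131

Tabulate TR − TC: Q=0: -131; Q=1: -148; Q=2: -152; Q=3: -148; Q=4: -144; Q=5: -140; Q=6: -144; Q=7: -168; Q=8: -213.
Profit is highest at Q = 0. Equivalently, the lowest AVC in the table is 44/5 ≈ $8.80 at Q = 5, and P = $7 falls below it — price never covers variable cost, so the firm shuts down and loses only its fixed cost.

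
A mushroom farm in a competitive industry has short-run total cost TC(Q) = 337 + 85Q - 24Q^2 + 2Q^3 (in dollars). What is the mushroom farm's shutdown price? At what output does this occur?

$13 per unit, at Q = 6

Short-run supply begins at min AVC. From VC = 85Q - 24Q^2 + 2Q^3, AVC = 85 - 24Q + 2Q^2.
At the minimum of AVC, MC = AVC. MC = 85 - 48Q + 6Q^2; setting MC = AVC gives 4Q^2 - 24Q = 0, so Q = 6. min AVC = 13.
The firm shuts down for any P below $13.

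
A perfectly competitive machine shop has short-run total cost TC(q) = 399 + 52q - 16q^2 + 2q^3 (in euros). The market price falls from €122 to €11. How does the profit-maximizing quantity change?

MC = 52 - 32q + 6q^2; the shutdown threshold is min AVC = €20 (at q = 4).
At P = €122 ≥ min AVC, set P = MC on the rising branch: q = 7.
At P = €11 < min AVC = €20, price no longer covers variable cost at any output, so the firm shuts down: q = 0.

Output falls from 7 to 0 (the firm shuts down)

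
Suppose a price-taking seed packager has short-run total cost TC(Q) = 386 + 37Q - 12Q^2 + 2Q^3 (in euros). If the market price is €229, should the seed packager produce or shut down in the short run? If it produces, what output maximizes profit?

Produce at Q = 8

From TC, MC = TC'(Q) = 37 - 24Q + 6Q^2 and AVC = VC/Q = 37 - 12Q + 2Q^2.
AVC is minimized where dAVC/dQ = -12 + 4Q = 0, at Q = 3; min AVC = 37 - 12·3 + 2·3^2 = €19.
P = €229 exceeds min AVC = €19, so the firm stays open.
Solving P = MC: -192 - 24Q + 6Q^2 = 0 ⇒ Q = -4 or 8. On the upward-sloping branch, Q* = 8.
Check: AVC at Q = 8 is €69 ≤ P, so revenue covers variable cost.
Profit = P·Q − TC = 229·8 − 938 = €894.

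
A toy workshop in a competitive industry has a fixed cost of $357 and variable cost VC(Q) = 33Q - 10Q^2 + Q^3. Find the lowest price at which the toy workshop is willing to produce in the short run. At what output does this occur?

The shutdown price is the minimum of AVC. VC = 33Q - 10Q^2 + Q^3, so AVC = 33 - 10Q + Q^2.
dAVC/dQ = -10 + 2Q = 0 gives Q = 5. min AVC = 33 - 10·5 + 5^2 = 8.
So the shutdown price is $8.

$8 per unit, at Q = 5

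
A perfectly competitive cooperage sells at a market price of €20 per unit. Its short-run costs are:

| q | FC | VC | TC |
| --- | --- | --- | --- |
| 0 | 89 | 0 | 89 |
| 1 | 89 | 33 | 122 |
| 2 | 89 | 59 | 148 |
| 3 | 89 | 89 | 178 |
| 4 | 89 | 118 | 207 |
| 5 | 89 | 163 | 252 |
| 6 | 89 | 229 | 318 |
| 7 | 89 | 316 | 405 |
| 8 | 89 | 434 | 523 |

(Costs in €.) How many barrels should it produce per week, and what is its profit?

q = 0 (shut down); profit = -€89

Profit at each row (π = 20q − TC): q=0: -89; q=1: -102; q=2: -108; q=3: -118; q=4: -127; q=5: -152; q=6: -198; q=7: -265; q=8: -363.
Profit is highest at q = 0. Equivalently, the lowest AVC in the table is 59/2 ≈ €29.50 at q = 2, and P = €20 falls below it — price never covers variable cost, so the firm shuts down and loses only its fixed cost.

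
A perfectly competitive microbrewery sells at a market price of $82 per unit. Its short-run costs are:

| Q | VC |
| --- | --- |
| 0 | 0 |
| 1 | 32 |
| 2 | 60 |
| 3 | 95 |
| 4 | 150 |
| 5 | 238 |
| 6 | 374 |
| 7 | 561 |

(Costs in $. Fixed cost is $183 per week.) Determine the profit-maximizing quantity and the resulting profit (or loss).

Tabulate TR − TC: Q=0: -183; Q=1: -133; Q=2: -79; Q=3: -32; Q=4: -5; Q=5: -11; Q=6: -65; Q=7: -170.
Profit is maximized at Q = 4. AVC there is 150/4 = $37.50 ≤ P, so producing beats shutting down (which would give -$183).

Q = 4; profit = -$5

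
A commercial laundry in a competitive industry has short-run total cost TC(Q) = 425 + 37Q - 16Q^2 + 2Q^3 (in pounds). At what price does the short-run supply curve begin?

£5 per unit

The firm shuts down when price falls below the minimum of average variable cost. AVC = VC/Q = 37 - 16Q + 2Q^2.
At the minimum of AVC, MC = AVC. MC = 37 - 32Q + 6Q^2; setting MC = AVC gives 4Q^2 - 16Q = 0, so Q = 4. min AVC = 5.
So the shutdown price is £5.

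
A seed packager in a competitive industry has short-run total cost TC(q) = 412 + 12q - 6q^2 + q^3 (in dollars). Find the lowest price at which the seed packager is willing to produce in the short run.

$3 per unit

Short-run supply begins at min AVC. From VC = 12q - 6q^2 + q^3, AVC = 12 - 6q + q^2.
dAVC/dq = -6 + 2q = 0 gives q = 3. min AVC = 12 - 6·3 + 3^2 = 3.
So the shutdown price is $3.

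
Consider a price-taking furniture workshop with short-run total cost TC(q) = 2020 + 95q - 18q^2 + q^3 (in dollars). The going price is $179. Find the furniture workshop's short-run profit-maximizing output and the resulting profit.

AVC = 95 - 18q + q^2 has its minimum $14 at q = 9; price $179 clears that bar, so the firm operates.
With MC = 95 - 36q + 3q^2, P = MC on the upward-sloping part at q* = 14.
TR = 179·14 = 2506. TC = 2020 + 546 = 2566. Profit = 2506 − 2566 = -$60.
Shutting down would mean losing the fixed cost of $2020, so operating at a loss of $60 is better by $1960.

Profit = -$60 at q = 14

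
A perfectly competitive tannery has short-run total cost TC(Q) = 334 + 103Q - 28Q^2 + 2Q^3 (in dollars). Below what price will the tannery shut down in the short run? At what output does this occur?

The shutdown price is the minimum of AVC. VC = 103Q - 28Q^2 + 2Q^3, so AVC = 103 - 28Q + 2Q^2.
dAVC/dQ = -28 + 4Q = 0 gives Q = 7. min AVC = 103 - 28·7 + 2·7^2 = 5.
For P < $5 the firm produces nothing.

$5 per unit, at Q = 7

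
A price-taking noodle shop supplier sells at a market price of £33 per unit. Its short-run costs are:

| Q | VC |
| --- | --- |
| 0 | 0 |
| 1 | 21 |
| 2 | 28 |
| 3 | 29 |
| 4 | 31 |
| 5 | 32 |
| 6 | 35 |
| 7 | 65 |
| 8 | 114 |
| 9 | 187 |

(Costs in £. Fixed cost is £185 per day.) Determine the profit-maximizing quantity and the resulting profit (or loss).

Q = 7; profit = -£19

Tabulate TR − TC: Q=0: -185; Q=1: -173; Q=2: -147; Q=3: -115; Q=4: -84; Q=5: -52; Q=6: -22; Q=7: -19; Q=8: -35; Q=9: -75.
Profit is maximized at Q = 7. AVC there is 65/7 = £9.29 ≤ P, so producing beats shutting down (which would give -£185).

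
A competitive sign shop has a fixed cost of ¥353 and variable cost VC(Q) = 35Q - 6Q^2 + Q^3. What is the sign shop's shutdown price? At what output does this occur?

¥26 per unit, at Q = 3

Short-run supply begins at min AVC. From VC = 35Q - 6Q^2 + Q^3, AVC = 35 - 6Q + Q^2.
At the minimum of AVC, MC = AVC. MC = 35 - 12Q + 3Q^2; setting MC = AVC gives 2Q^2 - 6Q = 0, so Q = 3. min AVC = 26.
The firm shuts down for any P below ¥26.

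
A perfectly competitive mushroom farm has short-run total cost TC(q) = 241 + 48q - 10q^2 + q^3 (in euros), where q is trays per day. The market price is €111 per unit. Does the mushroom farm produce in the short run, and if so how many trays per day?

Variable cost is VC = 48q - 10q^2 + q^3, so AVC = VC/q = 48 - 10q + q^2 and MC = dTC/dq = 48 - 20q + 3q^2.
AVC is minimized where dAVC/dq = -10 + 2q = 0, at q = 5; min AVC = 48 - 10·5 + 5^2 = €23.
Because €111 ≥ €23, revenue can cover variable cost; the firm operates.
Set P = MC: 111 = 48 - 20q + 3q^2 → -63 - 20q + 3q^2 = 0. The roots are q = -7/3 and q = 9; the profit-maximizing output is on the rising part of MC, so q* = 9.
Check: AVC at q = 9 is €39 ≤ P, so revenue covers variable cost.
Profit = P·q − TC = 111·9 − 592 = €407.

Produce at q = 9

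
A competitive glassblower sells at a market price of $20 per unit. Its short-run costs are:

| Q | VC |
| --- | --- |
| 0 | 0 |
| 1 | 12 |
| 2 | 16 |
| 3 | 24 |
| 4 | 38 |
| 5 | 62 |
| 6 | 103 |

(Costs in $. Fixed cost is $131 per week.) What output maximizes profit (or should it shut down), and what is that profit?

Q = 4; profit = -$89

Compute π = P·Q − TC at each output: Q=0: -131; Q=1: -123; Q=2: -107; Q=3: -95; Q=4: -89; Q=5: -93; Q=6: -114.
Profit is maximized at Q = 4. AVC there is 38/4 = $9.50 ≤ P, so producing beats shutting down (which would give -$131).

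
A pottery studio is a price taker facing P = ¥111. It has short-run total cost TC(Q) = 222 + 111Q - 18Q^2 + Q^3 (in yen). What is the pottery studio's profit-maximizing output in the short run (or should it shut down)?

Produce at Q = 12

From TC, MC = TC'(Q) = 111 - 36Q + 3Q^2 and AVC = VC/Q = 111 - 18Q + Q^2.
The AVC parabola has its vertex at Q = 18/2 = 9, where AVC = 111 - 18·9 + 9^2 = ¥30.
Because ¥111 ≥ ¥30, revenue can cover variable cost; the firm operates.
P = MC gives -36Q + 3Q^2 = 0, with roots 0 and 12. Take the larger (rising MC): Q* = 12.
Check: AVC at Q = 12 is ¥39 ≤ P, so revenue covers variable cost.
Profit = P·Q − TC = 111·12 − 690 = ¥642.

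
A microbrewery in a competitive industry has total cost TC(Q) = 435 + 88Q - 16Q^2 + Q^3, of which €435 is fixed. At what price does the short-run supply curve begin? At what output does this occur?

€24 per unit, at Q = 8

The firm shuts down when price falls below the minimum of average variable cost. AVC = VC/Q = 88 - 16Q + Q^2.
dAVC/dQ = -16 + 2Q = 0 gives Q = 8. min AVC = 88 - 16·8 + 8^2 = 24.
So the shutdown price is €24.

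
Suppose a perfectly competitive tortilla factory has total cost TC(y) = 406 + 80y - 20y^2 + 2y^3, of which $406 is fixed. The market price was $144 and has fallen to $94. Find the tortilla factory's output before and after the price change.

AVC = 80 - 20y + 2y^2, minimized at y = 5 where min AVC = $30. MC = 80 - 40y + 6y^2.
At P = $144 ≥ min AVC, set P = MC on the rising branch: y = 8.
At P = $94 ≥ min AVC, set P = MC: y = 7. The firm stays open but cuts output.

Output falls from 8 to 7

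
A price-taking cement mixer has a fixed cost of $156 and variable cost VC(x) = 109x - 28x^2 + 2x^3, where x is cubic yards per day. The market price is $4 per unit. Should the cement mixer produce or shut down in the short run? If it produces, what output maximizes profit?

Variable cost is VC = 109x - 28x^2 + 2x^3, so AVC = VC/x = 109 - 28x + 2x^2 and MC = dTC/dx = 109 - 56x + 6x^2.
AVC is minimized where dAVC/dx = -28 + 4x = 0, at x = 7; min AVC = 109 - 28·7 + 2·7^2 = $11.
With P < min AVC ($4 < $11), every unit sold adds to the loss.
Best response: produce nothing and absorb the $156 fixed cost.

Shut down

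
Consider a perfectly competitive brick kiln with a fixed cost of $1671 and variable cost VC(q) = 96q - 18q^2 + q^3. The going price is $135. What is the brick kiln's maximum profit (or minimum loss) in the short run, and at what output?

AVC = 96 - 18q + q^2; min AVC = $15 at q = 9. Since P = $135 ≥ min AVC, the firm produces.
With MC = 96 - 36q + 3q^2, P = MC on the upward-sloping part at q* = 13.
TR = 135·13 = 1755. TC = 1671 + 403 = 2074. Profit = 1755 − 2074 = -$319.
Shutting down would mean losing the fixed cost of $1671, so operating at a loss of $319 is better by $1352.

Profit = -$319 at q = 13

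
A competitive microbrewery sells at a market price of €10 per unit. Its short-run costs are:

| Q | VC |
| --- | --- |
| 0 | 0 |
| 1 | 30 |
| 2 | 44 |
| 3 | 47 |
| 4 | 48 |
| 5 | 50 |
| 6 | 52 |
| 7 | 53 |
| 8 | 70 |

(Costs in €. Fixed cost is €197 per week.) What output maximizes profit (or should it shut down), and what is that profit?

Q = 7; profit = -€180

Profit at each row (π = 10Q − TC): Q=0: -197; Q=1: -217; Q=2: -221; Q=3: -214; Q=4: -205; Q=5: -197; Q=6: -189; Q=7: -180; Q=8: -187.
Profit is maximized at Q = 7. AVC there is 53/7 = €7.57 ≤ P, so producing beats shutting down (which would give -€197).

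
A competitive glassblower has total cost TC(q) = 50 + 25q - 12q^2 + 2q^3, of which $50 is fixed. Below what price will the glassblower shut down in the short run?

Short-run supply begins at min AVC. From VC = 25q - 12q^2 + 2q^3, AVC = 25 - 12q + 2q^2.
dAVC/dq = -12 + 4q = 0 gives q = 3. min AVC = 25 - 12·3 + 2·3^2 = 7.
So the shutdown price is $7.

$7 per unit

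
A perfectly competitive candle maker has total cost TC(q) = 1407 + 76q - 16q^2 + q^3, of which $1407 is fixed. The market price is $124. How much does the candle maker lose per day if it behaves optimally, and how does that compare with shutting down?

Profit = -$255 at q = 12

AVC = 76 - 16q + q^2; min AVC = $12 at q = 8. Since P = $124 ≥ min AVC, the firm produces.
With MC = 76 - 32q + 3q^2, P = MC on the upward-sloping part at q* = 12.
TR = 124·12 = 1488. TC = 1407 + 336 = 1743. Profit = 1488 − 1743 = -$255.
By producing, the firm covers all variable cost plus $1152 of fixed cost; shutting down would lose the full $1407.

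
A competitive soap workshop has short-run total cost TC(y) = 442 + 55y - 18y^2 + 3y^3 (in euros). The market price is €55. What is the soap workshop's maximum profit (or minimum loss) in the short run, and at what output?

AVC = 55 - 18y + 3y^2; min AVC = €28 at y = 3. Since P = €55 ≥ min AVC, the firm produces.
With MC = 55 - 36y + 9y^2, P = MC on the upward-sloping part at y* = 4.
TR = 55·4 = 220. TC = 442 + 124 = 566. Profit = 220 − 566 = -€346.
By producing, the firm covers all variable cost plus €96 of fixed cost; shutting down would lose the full €442.

Profit = -€346 at y = 4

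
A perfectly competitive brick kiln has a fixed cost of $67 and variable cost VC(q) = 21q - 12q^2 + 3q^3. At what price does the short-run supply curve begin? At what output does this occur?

The firm shuts down when price falls below the minimum of average variable cost. AVC = VC/q = 21 - 12q + 3q^2.
dAVC/dq = -12 + 6q = 0 gives q = 2. min AVC = 21 - 12·2 + 3·2^2 = 9.
The firm shuts down for any P below $9.

$9 per unit, at q = 2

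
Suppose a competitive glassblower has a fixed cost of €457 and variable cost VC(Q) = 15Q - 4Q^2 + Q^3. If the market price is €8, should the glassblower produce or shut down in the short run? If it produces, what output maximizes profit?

Shut down

Variable cost is VC = 15Q - 4Q^2 + Q^3, so AVC = VC/Q = 15 - 4Q + Q^2 and MC = dTC/dQ = 15 - 8Q + 3Q^2.
The AVC parabola has its vertex at Q = 4/2 = 2, where AVC = 15 - 4·2 + 2^2 = €11.
P = €8 lies below min AVC = €11; no output level covers variable cost.
Shutting down limits the loss to fixed cost, €457.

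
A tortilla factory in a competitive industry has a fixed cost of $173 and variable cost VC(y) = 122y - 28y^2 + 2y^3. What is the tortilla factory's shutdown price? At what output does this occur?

$24 per unit, at y = 7

The firm shuts down when price falls below the minimum of average variable cost. AVC = VC/y = 122 - 28y + 2y^2.
At the minimum of AVC, MC = AVC. MC = 122 - 56y + 6y^2; setting MC = AVC gives 4y^2 - 28y = 0, so y = 7. min AVC = 24.
The firm shuts down for any P below $24.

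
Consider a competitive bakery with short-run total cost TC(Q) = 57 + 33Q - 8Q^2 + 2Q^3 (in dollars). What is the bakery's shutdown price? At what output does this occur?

Short-run supply begins at min AVC. From VC = 33Q - 8Q^2 + 2Q^3, AVC = 33 - 8Q + 2Q^2.
dAVC/dQ = -8 + 4Q = 0 gives Q = 2. min AVC = 33 - 8·2 + 2·2^2 = 25.
For P < $25 the firm produces nothing.

$25 per unit, at Q = 2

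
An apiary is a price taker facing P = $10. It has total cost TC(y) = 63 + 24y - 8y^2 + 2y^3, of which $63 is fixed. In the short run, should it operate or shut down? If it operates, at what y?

Shut down

Variable cost is VC = 24y - 8y^2 + 2y^3, so AVC = VC/y = 24 - 8y + 2y^2 and MC = dTC/dy = 24 - 16y + 6y^2.
AVC hits its minimum where MC = AVC, at y = 2, giving min AVC = 24 - 8·2 + 2·2^2 = $16.
Since P = $10 < min AVC = $16, price fails to cover variable cost at any output.
The firm minimizes its loss by shutting down and losing only its fixed cost of $63.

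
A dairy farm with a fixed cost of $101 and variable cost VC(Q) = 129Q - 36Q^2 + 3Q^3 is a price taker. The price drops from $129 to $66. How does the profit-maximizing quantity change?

Output falls from 8 to 7

MC = 129 - 72Q + 9Q^2; the shutdown threshold is min AVC = $21 (at Q = 6).
With P = $129 above the shutdown price, P = MC gives Q = 8.
At P = $66 ≥ min AVC, set P = MC: Q = 7. The firm stays open but cuts output.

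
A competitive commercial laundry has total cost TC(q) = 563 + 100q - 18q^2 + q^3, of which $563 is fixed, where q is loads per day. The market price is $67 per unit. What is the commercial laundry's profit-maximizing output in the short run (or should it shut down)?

From TC, MC = TC'(q) = 100 - 36q + 3q^2 and AVC = VC/q = 100 - 18q + q^2.
AVC hits its minimum where MC = AVC, at q = 9, giving min AVC = 100 - 18·9 + 9^2 = $19.
Since P = $67 ≥ min AVC = $19, price covers variable cost and the firm should produce.
Solving P = MC: 33 - 36q + 3q^2 = 0 ⇒ q = 1 or 11. On the upward-sloping branch, q* = 11.
Check: AVC at q = 11 is $23 ≤ P, so revenue covers variable cost.
Profit = P·q − TC = 67·11 − 816 = -$79, a loss, but smaller than the $563 fixed cost the firm would lose by shutting down.

Produce at q = 11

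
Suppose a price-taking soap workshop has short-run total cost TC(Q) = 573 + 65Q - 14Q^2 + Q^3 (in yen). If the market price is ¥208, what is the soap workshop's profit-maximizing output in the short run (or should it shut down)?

Strip out fixed cost: VC = 65Q - 14Q^2 + Q^3. Then AVC = 65 - 14Q + Q^2 and MC = 65 - 28Q + 3Q^2.
AVC is minimized where dAVC/dQ = -14 + 2Q = 0, at Q = 7; min AVC = 65 - 14·7 + 7^2 = ¥16.
Since P = ¥208 ≥ min AVC = ¥16, price covers variable cost and the firm should produce.
Set P = MC: 208 = 65 - 28Q + 3Q^2 → -143 - 28Q + 3Q^2 = 0. The roots are Q = -11/3 and Q = 13; the profit-maximizing output is on the rising part of MC, so Q* = 13.
Check: AVC at Q = 13 is ¥52 ≤ P, so revenue covers variable cost.
Profit = P·Q − TC = 208·13 − 1249 = ¥1455.

Produce at Q = 13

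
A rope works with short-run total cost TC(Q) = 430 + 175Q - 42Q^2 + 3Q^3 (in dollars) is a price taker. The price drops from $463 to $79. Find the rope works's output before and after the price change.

Output falls from 12 to 8

MC = 175 - 84Q + 9Q^2; the shutdown threshold is min AVC = $28 (at Q = 7).
With P = $463 above the shutdown price, P = MC gives Q = 12.
At P = $79 ≥ min AVC, set P = MC: Q = 8. The firm stays open but cuts output.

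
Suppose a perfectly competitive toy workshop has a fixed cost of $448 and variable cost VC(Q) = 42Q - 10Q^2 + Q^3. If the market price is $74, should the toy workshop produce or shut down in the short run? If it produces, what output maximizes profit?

Produce at Q = 8

From TC, MC = TC'(Q) = 42 - 20Q + 3Q^2 and AVC = VC/Q = 42 - 10Q + Q^2.
The AVC parabola has its vertex at Q = 10/2 = 5, where AVC = 42 - 10·5 + 5^2 = $17.
Since P = $74 ≥ min AVC = $17, price covers variable cost and the firm should produce.
P = MC gives -32 - 20Q + 3Q^2 = 0, with roots -4/3 and 8. Take the larger (rising MC): Q* = 8.
Check: AVC at Q = 8 is $26 ≤ P, so revenue covers variable cost.
Profit = P·Q − TC = 74·8 − 656 = -$64, a loss, but smaller than the $448 fixed cost the firm would lose by shutting down.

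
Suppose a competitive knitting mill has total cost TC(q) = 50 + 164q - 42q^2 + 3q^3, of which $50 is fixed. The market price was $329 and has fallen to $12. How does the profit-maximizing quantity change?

Output falls from 11 to 0 (the firm shuts down)

MC = 164 - 84q + 9q^2; the shutdown threshold is min AVC = $17 (at q = 7).
With P = $329 above the shutdown price, P = MC gives q = 11.
At P = $12 < min AVC = $17, price no longer covers variable cost at any output, so the firm shuts down: q = 0.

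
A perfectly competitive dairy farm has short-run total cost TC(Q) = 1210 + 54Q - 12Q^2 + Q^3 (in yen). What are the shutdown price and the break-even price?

Shutdown price = ¥18; break-even price = ¥153

AVC = 54 - 12Q + Q^2; minimized at Q = 6, giving min AVC = ¥18. That is the shutdown price.
ATC = 1210/Q + 54 - 12Q + Q^2. Setting dATC/dQ = −1210/Q^2 − 12 + 2Q = 0 gives Q = 11 (since 2·11^3 − 12·11^2 = 1210).
min ATC = 1210/11 + 54 − 12·11 + 11^2 = ¥153. That is the break-even price.
Between these two prices the firm operates at a loss; above ¥153 it earns a profit.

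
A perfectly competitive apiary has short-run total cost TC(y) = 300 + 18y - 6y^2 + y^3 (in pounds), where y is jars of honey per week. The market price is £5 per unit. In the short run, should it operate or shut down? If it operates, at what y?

From TC, MC = TC'(y) = 18 - 12y + 3y^2 and AVC = VC/y = 18 - 6y + y^2.
AVC is minimized where dAVC/dy = -6 + 2y = 0, at y = 3; min AVC = 18 - 6·3 + 3^2 = £9.
P = £5 lies below min AVC = £9; no output level covers variable cost.
Best response: produce nothing and absorb the £300 fixed cost.

Shut down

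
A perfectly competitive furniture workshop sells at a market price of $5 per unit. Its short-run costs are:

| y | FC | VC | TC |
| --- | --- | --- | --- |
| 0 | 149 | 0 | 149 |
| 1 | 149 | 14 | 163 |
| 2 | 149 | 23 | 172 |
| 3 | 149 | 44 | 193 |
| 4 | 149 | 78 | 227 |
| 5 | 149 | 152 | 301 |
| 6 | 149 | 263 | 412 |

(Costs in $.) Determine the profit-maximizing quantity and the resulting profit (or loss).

Compute π = P·y − TC at each output: y=0: -149; y=1: -158; y=2: -162; y=3: -178; y=4: -207; y=5: -276; y=6: -382.
Profit is highest at y = 0. Equivalently, the lowest AVC in the table is 23/2 ≈ $11.50 at y = 2, and P = $5 falls below it — price never covers variable cost, so the firm shuts down and loses only its fixed cost.

y = 0 (shut down); profit = -$149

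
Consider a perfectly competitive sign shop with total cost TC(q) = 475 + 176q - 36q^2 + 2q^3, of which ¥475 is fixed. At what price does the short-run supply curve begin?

¥14 per unit

The shutdown price is the minimum of AVC. VC = 176q - 36q^2 + 2q^3, so AVC = 176 - 36q + 2q^2.
At the minimum of AVC, MC = AVC. MC = 176 - 72q + 6q^2; setting MC = AVC gives 4q^2 - 36q = 0, so q = 9. min AVC = 14.
The firm shuts down for any P below ¥14.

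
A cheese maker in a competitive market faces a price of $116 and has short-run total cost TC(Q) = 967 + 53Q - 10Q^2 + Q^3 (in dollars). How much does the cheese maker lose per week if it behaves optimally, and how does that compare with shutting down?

AVC = 53 - 10Q + Q^2 has its minimum $28 at Q = 5; price $116 clears that bar, so the firm operates.
MC = 53 - 20Q + 3Q^2. Setting P = MC and taking the root on the rising branch gives Q* = 9.
TR = 116·9 = 1044. TC = 967 + 396 = 1363. Profit = 1044 − 1363 = -$319.
By producing, the firm covers all variable cost plus $648 of fixed cost; shutting down would lose the full $967.

Profit = -$319 at Q = 9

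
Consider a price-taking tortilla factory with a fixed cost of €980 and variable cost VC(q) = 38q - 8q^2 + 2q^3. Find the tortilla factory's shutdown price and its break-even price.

Shutdown price = €30; break-even price = €220

AVC = 38 - 8q + 2q^2; minimized at q = 2, giving min AVC = €30. That is the shutdown price.
ATC = 980/q + 38 - 8q + 2q^2. Setting dATC/dq = −980/q^2 − 8 + 4q = 0 gives q = 7 (since 4·7^3 − 8·7^2 = 980).
min ATC = 980/7 + 38 − 8·7 + 2·7^2 = €220. That is the break-even price.
Between these two prices the firm operates at a loss; above €220 it earns a profit.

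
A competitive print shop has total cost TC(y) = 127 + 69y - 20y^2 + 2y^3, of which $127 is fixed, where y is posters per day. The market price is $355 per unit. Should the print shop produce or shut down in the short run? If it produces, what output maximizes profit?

Strip out fixed cost: VC = 69y - 20y^2 + 2y^3. Then AVC = 69 - 20y + 2y^2 and MC = 69 - 40y + 6y^2.
AVC hits its minimum where MC = AVC, at y = 5, giving min AVC = 69 - 20·5 + 2·5^2 = $19.
Because $355 ≥ $19, revenue can cover variable cost; the firm operates.
Solving P = MC: -286 - 40y + 6y^2 = 0 ⇒ y = -13/3 or 11. On the upward-sloping branch, y* = 11.
Check: AVC at y = 11 is $91 ≤ P, so revenue covers variable cost.
Profit = P·y − TC = 355·11 − 1128 = $2777.

Produce at y = 11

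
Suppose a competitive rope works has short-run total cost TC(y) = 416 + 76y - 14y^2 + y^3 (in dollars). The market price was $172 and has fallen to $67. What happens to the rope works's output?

Output falls from 12 to 9

MC = 76 - 28y + 3y^2; the shutdown threshold is min AVC = $27 (at y = 7).
At P = $172 ≥ min AVC, set P = MC on the rising branch: y = 12.
At P = $67 ≥ min AVC, set P = MC: y = 9. The firm stays open but cuts output.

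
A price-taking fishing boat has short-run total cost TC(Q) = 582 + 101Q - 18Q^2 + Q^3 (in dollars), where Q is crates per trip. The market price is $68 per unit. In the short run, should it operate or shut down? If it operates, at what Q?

Strip out fixed cost: VC = 101Q - 18Q^2 + Q^3. Then AVC = 101 - 18Q + Q^2 and MC = 101 - 36Q + 3Q^2.
AVC hits its minimum where MC = AVC, at Q = 9, giving min AVC = 101 - 18·9 + 9^2 = $20.
Since P = $68 ≥ min AVC = $20, price covers variable cost and the firm should produce.
P = MC gives 33 - 36Q + 3Q^2 = 0, with roots 1 and 11. Take the larger (rising MC): Q* = 11.
Check: AVC at Q = 11 is $24 ≤ P, so revenue covers variable cost.
Profit = P·Q − TC = 68·11 − 846 = -$98, a loss, but smaller than the $582 fixed cost the firm would lose by shutting down.

Produce at Q = 11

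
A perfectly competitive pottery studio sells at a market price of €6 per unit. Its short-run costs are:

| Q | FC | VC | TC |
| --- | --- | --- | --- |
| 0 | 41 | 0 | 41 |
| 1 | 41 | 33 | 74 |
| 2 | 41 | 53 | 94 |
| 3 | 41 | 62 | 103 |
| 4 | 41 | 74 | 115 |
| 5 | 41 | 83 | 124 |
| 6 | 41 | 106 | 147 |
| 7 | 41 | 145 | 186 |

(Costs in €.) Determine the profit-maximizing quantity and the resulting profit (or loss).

Q = 0 (shut down); profit = -€41

Profit at each row (π = 6Q − TC): Q=0: -41; Q=1: -68; Q=2: -82; Q=3: -85; Q=4: -91; Q=5: -94; Q=6: -111; Q=7: -144.
Profit is highest at Q = 0. Equivalently, the lowest AVC in the table is 83/5 ≈ €16.60 at Q = 5, and P = €6 falls below it — price never covers variable cost, so the firm shuts down and loses only its fixed cost.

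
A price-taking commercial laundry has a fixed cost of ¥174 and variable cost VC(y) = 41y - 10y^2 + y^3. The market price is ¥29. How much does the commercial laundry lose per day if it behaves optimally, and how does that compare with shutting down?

Profit = -¥102 at y = 6

AVC = 41 - 10y + y^2; min AVC = ¥16 at y = 5. Since P = ¥29 ≥ min AVC, the firm produces.
MC = 41 - 20y + 3y^2. Setting P = MC and taking the root on the rising branch gives y* = 6.
TR = 29·6 = 174. TC = 174 + 102 = 276. Profit = 174 − 276 = -¥102.
Shutting down would mean losing the fixed cost of ¥174, so operating at a loss of ¥102 is better by ¥72.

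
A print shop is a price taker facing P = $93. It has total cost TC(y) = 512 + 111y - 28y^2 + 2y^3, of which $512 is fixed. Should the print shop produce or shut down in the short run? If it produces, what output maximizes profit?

Strip out fixed cost: VC = 111y - 28y^2 + 2y^3. Then AVC = 111 - 28y + 2y^2 and MC = 111 - 56y + 6y^2.
The AVC parabola has its vertex at y = 28/4 = 7, where AVC = 111 - 28·7 + 2·7^2 = $13.
Since P = $93 ≥ min AVC = $13, price covers variable cost and the firm should produce.
P = MC gives 18 - 56y + 6y^2 = 0, with roots 1/3 and 9. Take the larger (rising MC): y* = 9.
Check: AVC at y = 9 is $21 ≤ P, so revenue covers variable cost.
Profit = P·y − TC = 93·9 − 701 = $136.

Produce at y = 9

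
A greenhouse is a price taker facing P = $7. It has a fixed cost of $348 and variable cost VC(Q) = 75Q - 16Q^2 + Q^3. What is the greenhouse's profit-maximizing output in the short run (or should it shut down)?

Strip out fixed cost: VC = 75Q - 16Q^2 + Q^3. Then AVC = 75 - 16Q + Q^2 and MC = 75 - 32Q + 3Q^2.
AVC is minimized where dAVC/dQ = -16 + 2Q = 0, at Q = 8; min AVC = 75 - 16·8 + 8^2 = $11.
P = $7 lies below min AVC = $11; no output level covers variable cost.
The firm minimizes its loss by shutting down and losing only its fixed cost of $348.

Shut down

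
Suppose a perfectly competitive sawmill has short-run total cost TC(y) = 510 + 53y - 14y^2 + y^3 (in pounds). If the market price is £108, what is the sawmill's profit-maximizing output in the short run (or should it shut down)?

Produce at y = 11

Strip out fixed cost: VC = 53y - 14y^2 + y^3. Then AVC = 53 - 14y + y^2 and MC = 53 - 28y + 3y^2.
AVC hits its minimum where MC = AVC, at y = 7, giving min AVC = 53 - 14·7 + 7^2 = £4.
P = £108 exceeds min AVC = £4, so the firm stays open.
Set P = MC: 108 = 53 - 28y + 3y^2 → -55 - 28y + 3y^2 = 0. The roots are y = -5/3 and y = 11; the profit-maximizing output is on the rising part of MC, so y* = 11.
Check: AVC at y = 11 is £20 ≤ P, so revenue covers variable cost.
Profit = P·y − TC = 108·11 − 730 = £458.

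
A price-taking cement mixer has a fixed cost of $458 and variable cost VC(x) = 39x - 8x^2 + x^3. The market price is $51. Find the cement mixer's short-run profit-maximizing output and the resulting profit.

AVC = 39 - 8x + x^2; min AVC = $23 at x = 4. Since P = $51 ≥ min AVC, the firm produces.
MC = 39 - 16x + 3x^2. Setting P = MC and taking the root on the rising branch gives x* = 6.
TR = 51·6 = 306. TC = 458 + 162 = 620. Profit = 306 − 620 = -$314.
By producing, the firm covers all variable cost plus $144 of fixed cost; shutting down would lose the full $458.

Profit = -$314 at x = 6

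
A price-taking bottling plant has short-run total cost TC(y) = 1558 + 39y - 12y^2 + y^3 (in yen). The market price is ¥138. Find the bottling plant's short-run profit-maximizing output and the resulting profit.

Profit = -¥348 at y = 11

AVC = 39 - 12y + y^2; min AVC = ¥3 at y = 6. Since P = ¥138 ≥ min AVC, the firm produces.
With MC = 39 - 24y + 3y^2, P = MC on the upward-sloping part at y* = 11.
TR = 138·11 = 1518. TC = 1558 + 308 = 1866. Profit = 1518 − 1866 = -¥348.
Shutting down would mean losing the fixed cost of ¥1558, so operating at a loss of ¥348 is better by ¥1210.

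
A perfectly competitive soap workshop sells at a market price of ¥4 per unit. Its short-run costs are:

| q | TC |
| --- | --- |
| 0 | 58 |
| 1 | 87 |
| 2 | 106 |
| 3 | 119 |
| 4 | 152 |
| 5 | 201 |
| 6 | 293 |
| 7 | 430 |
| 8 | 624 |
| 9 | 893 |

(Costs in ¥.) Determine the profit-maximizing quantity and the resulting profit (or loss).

q = 0 (shut down); profit = -¥58

Tabulate TR − TC: q=0: -58; q=1: -83; q=2: -98; q=3: -107; q=4: -136; q=5: -181; q=6: -269; q=7: -402; q=8: -592; q=9: -857.
Profit is highest at q = 0. Equivalently, the lowest AVC in the table is 61/3 ≈ ¥20.33 at q = 3, and P = ¥4 falls below it — price never covers variable cost, so the firm shuts down and loses only its fixed cost.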